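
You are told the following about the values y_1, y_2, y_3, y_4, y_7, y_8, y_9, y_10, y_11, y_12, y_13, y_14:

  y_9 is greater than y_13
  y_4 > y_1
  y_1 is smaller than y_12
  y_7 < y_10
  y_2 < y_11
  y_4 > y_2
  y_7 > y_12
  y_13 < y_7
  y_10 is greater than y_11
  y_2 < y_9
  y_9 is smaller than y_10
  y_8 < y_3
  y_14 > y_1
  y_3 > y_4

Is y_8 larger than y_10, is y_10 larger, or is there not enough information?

Following every chain through y_8: above y_8 we get y_3.
y_10 is not reached, and no chain runs the other way from y_10 to y_8.
So the given relations leave the order of y_8 and y_10 undetermined.

undetermined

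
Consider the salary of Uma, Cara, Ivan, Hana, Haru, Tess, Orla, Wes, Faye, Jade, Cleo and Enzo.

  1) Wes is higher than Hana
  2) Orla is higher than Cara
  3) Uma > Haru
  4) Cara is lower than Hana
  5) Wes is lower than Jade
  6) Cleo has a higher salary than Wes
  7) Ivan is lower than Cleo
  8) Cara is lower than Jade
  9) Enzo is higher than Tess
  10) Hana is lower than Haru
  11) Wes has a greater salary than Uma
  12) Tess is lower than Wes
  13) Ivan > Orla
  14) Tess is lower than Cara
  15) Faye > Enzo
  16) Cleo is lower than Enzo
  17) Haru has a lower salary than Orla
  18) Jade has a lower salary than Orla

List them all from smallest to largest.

Tess < Cara < Hana < Haru < Uma < Wes < Jade < Orla < Ivan < Cleo < Enzo < Faye

Nothing is placed below Tess, so it is least; from there Tess < Cara; Cara < Hana; Hana < Haru; Haru < Uma; Uma < Wes; Wes < Jade; Jade < Orla; Orla < Ivan; Ivan < Cleo; Cleo < Enzo; Enzo < Faye, each given directly.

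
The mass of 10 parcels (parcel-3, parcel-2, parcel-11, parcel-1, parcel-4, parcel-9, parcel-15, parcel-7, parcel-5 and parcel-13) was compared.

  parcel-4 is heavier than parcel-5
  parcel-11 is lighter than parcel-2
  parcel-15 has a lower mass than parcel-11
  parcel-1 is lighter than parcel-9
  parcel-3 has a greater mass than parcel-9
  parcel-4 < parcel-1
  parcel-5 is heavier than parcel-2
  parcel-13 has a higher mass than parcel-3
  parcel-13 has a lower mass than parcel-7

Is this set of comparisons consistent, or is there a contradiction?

Every relation is compatible with parcel-15 < parcel-11 < parcel-2 < parcel-5 < parcel-4 < parcel-1 < parcel-9 < parcel-3 < parcel-13 < parcel-7; the set is consistent.

consistent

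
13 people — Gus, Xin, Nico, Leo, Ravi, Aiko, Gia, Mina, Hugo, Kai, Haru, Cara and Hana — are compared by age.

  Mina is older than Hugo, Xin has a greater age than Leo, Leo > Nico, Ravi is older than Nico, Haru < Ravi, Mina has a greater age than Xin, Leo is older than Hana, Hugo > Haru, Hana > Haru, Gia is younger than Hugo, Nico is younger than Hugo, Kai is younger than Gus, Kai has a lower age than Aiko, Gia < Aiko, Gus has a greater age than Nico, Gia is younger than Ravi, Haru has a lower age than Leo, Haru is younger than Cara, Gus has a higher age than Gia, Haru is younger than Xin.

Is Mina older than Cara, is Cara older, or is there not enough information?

undetermined

Following every chain through Cara: below Cara we get Haru.
Mina is not reached, and no chain runs the other way from Mina to Cara.
So the given relations leave the order of Cara and Mina undetermined.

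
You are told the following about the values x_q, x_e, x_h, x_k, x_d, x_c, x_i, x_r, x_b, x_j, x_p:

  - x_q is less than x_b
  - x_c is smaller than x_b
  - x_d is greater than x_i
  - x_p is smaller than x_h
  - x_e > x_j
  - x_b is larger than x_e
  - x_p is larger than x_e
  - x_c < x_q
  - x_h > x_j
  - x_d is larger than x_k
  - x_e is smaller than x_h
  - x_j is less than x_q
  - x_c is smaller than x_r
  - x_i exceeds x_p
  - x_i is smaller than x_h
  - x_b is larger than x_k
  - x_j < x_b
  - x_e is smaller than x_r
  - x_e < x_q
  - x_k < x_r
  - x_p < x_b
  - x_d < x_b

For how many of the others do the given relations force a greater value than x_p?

Directly above x_p: x_i, x_h, x_b.
One step further: x_d (4 so far).
No other element is forced above x_p by the given relations, so the count is 4.

4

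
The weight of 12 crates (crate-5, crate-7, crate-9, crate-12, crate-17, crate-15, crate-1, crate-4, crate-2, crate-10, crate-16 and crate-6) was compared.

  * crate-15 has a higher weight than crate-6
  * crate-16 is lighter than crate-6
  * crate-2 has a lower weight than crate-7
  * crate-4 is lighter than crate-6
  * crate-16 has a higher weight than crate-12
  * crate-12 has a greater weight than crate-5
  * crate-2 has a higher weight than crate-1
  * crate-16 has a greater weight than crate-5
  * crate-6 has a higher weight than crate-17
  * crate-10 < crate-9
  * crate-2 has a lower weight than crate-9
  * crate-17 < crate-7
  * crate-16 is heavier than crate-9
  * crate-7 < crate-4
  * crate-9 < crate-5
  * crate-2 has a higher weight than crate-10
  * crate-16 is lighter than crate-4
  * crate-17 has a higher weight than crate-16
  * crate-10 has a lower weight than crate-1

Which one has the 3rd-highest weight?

crate-4

Piecing the relations together gives one ordering: crate-10 < crate-1 < crate-2 < crate-9 < crate-5 < crate-12 < crate-16 < crate-17 < crate-7 < crate-4 < crate-6 < crate-15.
The 3rd largest is crate-4.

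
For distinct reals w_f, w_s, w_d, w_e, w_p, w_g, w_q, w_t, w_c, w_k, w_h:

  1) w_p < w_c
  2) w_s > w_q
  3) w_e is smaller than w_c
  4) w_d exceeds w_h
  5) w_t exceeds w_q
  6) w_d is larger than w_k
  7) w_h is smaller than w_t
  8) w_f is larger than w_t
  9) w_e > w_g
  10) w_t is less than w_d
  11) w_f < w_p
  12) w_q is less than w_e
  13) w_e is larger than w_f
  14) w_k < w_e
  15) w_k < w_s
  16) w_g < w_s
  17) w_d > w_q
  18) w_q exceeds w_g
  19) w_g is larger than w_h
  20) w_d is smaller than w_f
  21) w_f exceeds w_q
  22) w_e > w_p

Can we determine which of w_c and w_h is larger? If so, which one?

w_c

w_h < w_g and w_g < w_q give w_h < w_q.
With w_q < w_t: w_h < w_g < w_q < w_t.
Then w_t < w_d extends the chain to w_d.
Then w_d < w_f extends the chain to w_f.
Then w_f < w_p extends the chain to w_p.
With w_p < w_e: w_h < w_g < w_q < w_t < w_d < w_f < w_p < w_e.
With w_e < w_c: w_h < w_g < w_q < w_t < w_d < w_f < w_p < w_e < w_c.
So w_c is larger.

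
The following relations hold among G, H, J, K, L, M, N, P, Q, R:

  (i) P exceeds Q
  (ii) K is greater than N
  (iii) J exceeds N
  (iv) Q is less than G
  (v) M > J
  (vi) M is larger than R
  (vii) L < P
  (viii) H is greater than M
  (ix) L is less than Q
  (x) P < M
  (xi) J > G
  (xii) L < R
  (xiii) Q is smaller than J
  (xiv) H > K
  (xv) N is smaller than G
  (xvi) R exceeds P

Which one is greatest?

N is not greatest since N < J; L is not greatest since L < Q; Q is not greatest since Q < J; G is not greatest since G < J; J is not greatest since J < M; P is not greatest since P < M; K is not greatest since K < H; R is not greatest since R < M; M is not greatest since M < H.
Only H has nothing above it, so H is the greatest.

H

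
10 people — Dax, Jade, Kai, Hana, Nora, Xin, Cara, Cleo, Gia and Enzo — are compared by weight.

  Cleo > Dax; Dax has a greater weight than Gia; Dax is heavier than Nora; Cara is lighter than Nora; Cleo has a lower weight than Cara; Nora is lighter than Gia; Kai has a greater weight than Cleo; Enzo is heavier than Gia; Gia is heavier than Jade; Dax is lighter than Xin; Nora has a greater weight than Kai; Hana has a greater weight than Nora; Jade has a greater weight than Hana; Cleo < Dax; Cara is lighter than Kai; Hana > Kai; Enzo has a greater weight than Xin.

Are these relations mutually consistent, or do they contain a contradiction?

inconsistent

Chaining the given relations yields Cleo < Cara < Kai < Nora < Hana < Jade < Gia < Dax, so Cleo < Dax. But one relation states Dax < Cleo. These cannot both hold.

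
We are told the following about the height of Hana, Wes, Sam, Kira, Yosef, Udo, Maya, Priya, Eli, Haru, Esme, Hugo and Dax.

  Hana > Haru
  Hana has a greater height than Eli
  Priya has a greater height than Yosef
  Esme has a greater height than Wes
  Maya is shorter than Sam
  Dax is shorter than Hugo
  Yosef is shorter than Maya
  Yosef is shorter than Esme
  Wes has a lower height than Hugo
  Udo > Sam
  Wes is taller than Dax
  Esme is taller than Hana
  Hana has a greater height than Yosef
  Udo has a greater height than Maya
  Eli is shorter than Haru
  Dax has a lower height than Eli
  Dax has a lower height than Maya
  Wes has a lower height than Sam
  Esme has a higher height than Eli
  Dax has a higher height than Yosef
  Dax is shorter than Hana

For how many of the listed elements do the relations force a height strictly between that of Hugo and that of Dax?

1

Chaining upward from Dax reaches: Eli, Wes, Haru, Hana, Maya, Esme, Sam, Udo.
Chaining downward from Hugo reaches: Yosef, Wes.
Strictly between Dax and Hugo are those in both lists: Wes — 1 element.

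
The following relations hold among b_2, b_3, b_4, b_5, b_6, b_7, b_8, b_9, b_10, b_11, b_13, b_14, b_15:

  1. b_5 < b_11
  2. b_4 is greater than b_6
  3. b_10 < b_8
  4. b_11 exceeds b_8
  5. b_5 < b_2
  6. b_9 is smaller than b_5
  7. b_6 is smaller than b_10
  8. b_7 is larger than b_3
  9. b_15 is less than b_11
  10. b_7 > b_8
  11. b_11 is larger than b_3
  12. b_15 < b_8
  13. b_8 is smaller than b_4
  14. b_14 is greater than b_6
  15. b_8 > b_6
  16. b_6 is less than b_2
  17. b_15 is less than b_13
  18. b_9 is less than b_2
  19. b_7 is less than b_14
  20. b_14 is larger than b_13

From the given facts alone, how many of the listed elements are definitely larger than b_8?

The elements the relations force above b_8 are b_7, b_11, b_14, b_4 — no chain reaches any other.
That is 4.

4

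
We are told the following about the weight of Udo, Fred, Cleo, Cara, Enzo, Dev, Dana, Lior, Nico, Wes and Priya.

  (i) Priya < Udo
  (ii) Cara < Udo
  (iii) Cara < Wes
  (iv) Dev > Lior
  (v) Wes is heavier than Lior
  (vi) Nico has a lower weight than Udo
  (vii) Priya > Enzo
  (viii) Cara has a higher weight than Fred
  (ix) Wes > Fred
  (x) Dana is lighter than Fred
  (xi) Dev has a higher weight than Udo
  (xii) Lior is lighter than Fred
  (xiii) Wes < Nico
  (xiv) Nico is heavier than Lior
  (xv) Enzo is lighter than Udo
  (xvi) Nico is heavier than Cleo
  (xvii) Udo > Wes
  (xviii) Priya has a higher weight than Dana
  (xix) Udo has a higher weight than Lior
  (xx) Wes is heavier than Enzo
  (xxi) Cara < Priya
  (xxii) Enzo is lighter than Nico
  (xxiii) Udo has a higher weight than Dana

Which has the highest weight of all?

Dev

Lior is not greatest since Lior < Nico; Dana is not greatest since Dana < Fred; Cleo is not greatest since Cleo < Nico; Fred is not greatest since Fred < Wes; Enzo is not greatest since Enzo < Udo; Cara is not greatest since Cara < Wes; Wes is not greatest since Wes < Nico; Nico is not greatest since Nico < Udo; Priya is not greatest since Priya < Udo; Udo is not greatest since Udo < Dev.
Only Dev has nothing above it, so Dev is the highest weight.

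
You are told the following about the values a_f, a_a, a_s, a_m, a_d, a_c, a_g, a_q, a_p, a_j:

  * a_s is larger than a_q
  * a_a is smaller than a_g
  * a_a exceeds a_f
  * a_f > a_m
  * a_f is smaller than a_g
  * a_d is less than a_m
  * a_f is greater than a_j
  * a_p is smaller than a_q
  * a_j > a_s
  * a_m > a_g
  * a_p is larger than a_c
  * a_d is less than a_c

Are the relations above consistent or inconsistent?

Chaining the given relations yields a_f < a_a < a_g < a_m, so a_f < a_m. But one relation states a_m < a_f. These cannot both hold.

inconsistent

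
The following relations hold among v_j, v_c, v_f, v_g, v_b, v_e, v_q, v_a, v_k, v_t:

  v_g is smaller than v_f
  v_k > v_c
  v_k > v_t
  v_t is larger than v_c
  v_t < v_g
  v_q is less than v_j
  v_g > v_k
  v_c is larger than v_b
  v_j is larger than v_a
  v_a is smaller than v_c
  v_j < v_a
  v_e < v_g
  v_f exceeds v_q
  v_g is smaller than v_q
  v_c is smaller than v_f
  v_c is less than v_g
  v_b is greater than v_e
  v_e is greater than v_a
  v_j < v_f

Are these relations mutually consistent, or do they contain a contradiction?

We have v_j < v_a stated directly, yet also v_a < v_e < v_b < v_c < v_t < v_k < v_g < v_q < v_j by chaining the others — so v_a < v_j. Contradiction.

inconsistent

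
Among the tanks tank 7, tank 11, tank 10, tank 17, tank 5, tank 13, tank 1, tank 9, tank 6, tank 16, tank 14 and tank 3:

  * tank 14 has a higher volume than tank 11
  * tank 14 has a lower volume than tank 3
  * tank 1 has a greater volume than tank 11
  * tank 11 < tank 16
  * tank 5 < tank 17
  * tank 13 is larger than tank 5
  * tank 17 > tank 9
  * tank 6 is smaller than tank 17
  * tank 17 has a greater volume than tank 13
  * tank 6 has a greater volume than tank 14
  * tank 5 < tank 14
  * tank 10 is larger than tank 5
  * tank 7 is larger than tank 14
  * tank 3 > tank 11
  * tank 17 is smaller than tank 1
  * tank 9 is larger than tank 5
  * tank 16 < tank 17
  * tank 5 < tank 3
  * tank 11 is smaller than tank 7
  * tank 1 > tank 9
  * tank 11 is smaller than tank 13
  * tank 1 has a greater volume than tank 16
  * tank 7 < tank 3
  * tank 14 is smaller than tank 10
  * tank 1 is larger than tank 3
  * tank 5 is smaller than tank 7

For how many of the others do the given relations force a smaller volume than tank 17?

7

From tank 17 the given relations immediately reach tank 5, tank 13, tank 9, tank 6, tank 16.
From those, tank 11, tank 14 — 7 in total.
Nothing else is reachable below tank 17; 7 in all.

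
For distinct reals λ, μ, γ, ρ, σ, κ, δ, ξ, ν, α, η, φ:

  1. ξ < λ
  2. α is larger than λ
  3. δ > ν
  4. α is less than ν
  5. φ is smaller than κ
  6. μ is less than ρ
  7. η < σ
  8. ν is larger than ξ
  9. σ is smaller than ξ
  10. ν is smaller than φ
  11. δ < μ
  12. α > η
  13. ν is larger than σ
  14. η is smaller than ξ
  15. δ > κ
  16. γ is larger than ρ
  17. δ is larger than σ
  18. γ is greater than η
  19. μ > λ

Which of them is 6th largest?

The consecutive relations fix a unique order: η < σ < ξ < λ < α < ν < φ < κ < δ < μ < ρ < γ.
Counting 6 from the largest end gives φ.

φ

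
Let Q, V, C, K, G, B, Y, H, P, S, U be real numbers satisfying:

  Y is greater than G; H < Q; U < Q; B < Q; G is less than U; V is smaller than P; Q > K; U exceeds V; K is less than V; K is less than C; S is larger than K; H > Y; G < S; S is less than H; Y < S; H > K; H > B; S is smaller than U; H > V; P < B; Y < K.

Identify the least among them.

G

Chaining upward from G: directly above it, Y, S, U; then K, H, Q; then V, C; then P; then B.
That covers every other element, and nothing is given below G, so G is the least.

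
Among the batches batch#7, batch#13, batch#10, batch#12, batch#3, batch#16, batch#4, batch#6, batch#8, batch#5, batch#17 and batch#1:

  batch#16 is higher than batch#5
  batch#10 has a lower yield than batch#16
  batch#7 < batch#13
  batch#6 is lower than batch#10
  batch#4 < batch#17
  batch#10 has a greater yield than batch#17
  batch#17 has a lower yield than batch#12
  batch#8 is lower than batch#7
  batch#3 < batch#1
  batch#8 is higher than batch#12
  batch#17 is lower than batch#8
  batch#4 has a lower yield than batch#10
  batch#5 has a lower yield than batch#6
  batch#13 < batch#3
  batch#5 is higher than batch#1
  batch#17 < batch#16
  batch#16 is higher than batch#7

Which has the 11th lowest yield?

The consecutive relations fix a unique order: batch#4 < batch#17 < batch#12 < batch#8 < batch#7 < batch#13 < batch#3 < batch#1 < batch#5 < batch#6 < batch#10 < batch#16.
Counting 11 from the smallest end gives batch#10.

batch#10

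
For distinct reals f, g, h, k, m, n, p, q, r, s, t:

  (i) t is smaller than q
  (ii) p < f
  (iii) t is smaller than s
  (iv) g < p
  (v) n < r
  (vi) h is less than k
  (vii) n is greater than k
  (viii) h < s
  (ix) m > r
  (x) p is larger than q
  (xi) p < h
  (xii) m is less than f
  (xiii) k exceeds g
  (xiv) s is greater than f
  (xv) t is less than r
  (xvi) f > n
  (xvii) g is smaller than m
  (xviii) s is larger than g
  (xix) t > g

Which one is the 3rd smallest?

q

Chaining the given pairs: g < t < q < p < h < k < n < r < m < f < s.
Counting 3 from the smallest end gives q.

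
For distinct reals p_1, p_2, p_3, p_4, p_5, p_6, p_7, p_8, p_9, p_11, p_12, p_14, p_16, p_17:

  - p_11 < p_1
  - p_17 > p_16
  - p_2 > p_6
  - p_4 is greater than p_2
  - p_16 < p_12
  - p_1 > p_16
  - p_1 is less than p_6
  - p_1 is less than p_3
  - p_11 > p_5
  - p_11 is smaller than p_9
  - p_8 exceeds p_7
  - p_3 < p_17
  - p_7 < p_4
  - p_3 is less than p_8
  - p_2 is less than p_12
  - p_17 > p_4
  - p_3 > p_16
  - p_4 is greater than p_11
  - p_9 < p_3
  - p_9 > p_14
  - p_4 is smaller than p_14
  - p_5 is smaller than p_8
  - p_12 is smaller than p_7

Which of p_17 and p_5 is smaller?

p_5 < p_11 and p_11 < p_1 give p_5 < p_1.
Then p_1 < p_6 extends the chain to p_6.
With p_6 < p_2: p_5 < p_11 < p_1 < p_6 < p_2.
With p_2 < p_12: p_5 < p_11 < p_1 < p_6 < p_2 < p_12.
Then p_12 < p_7 extends the chain to p_7.
With p_7 < p_4: p_5 < p_11 < p_1 < p_6 < p_2 < p_12 < p_7 < p_4.
With p_4 < p_14: p_5 < p_11 < p_1 < p_6 < p_2 < p_12 < p_7 < p_4 < p_14.
Then p_14 < p_9 extends the chain to p_9.
With p_9 < p_3: p_5 < p_11 < p_1 < p_6 < p_2 < p_12 < p_7 < p_4 < p_14 < p_9 < p_3.
Then p_3 < p_17 extends the chain to p_17.
So p_5 < p_17; p_5 is the smaller of the two.

p_5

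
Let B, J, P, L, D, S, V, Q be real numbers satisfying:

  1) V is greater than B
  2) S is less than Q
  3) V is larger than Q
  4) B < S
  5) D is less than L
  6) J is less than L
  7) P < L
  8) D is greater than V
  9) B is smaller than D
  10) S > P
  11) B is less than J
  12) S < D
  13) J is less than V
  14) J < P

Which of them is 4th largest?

Piecing the relations together gives one ordering: B < J < P < S < Q < V < D < L.
The 4th largest is Q.

Q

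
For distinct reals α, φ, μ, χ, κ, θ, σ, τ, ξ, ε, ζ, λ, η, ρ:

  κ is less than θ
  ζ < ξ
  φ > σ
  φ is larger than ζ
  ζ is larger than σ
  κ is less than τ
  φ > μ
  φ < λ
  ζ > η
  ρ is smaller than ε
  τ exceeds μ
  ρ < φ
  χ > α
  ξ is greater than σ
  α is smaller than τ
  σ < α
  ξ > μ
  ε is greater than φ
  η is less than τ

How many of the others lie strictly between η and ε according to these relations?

The relations place η below ε. An element lies strictly between them when it is forced above η and also forced below ε.
Above η: {ζ, ξ, φ, λ, τ}. Below ε: {σ, ρ, μ, ζ, φ}.
Intersection: {ζ, φ} — 2.

2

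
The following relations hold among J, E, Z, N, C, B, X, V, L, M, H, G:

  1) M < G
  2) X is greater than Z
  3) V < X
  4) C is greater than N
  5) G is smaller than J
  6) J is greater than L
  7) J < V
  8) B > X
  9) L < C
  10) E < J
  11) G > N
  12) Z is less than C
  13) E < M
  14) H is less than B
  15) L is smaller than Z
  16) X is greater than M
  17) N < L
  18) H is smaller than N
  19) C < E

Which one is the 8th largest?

C

Chaining the given pairs: H < N < L < Z < C < E < M < G < J < V < X < B.
Counting 8 from the largest end gives C.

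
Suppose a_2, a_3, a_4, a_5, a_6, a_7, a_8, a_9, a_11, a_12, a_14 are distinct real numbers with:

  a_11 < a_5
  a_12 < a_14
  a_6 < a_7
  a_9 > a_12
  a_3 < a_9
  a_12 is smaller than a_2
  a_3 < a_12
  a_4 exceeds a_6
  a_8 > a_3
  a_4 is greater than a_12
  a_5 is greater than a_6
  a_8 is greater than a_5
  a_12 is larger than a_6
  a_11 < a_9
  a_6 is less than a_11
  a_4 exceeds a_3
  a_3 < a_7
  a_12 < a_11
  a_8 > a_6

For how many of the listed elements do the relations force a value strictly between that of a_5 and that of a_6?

Chaining upward from a_6 reaches: a_12, a_11, a_2, a_14, a_7, a_4, a_9, a_8.
Chaining downward from a_5 reaches: a_3, a_12, a_11.
Strictly between a_6 and a_5 are those in both lists: a_12, a_11 — 2 elements.

2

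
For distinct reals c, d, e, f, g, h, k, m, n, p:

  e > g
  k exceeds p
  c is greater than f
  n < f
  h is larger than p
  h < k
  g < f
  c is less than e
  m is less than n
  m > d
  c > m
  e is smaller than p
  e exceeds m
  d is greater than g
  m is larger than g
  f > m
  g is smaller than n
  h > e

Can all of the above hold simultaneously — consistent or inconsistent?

consistent

The single ordering g < d < m < n < f < c < e < p < h < k satisfies every listed relation, so no contradiction arises.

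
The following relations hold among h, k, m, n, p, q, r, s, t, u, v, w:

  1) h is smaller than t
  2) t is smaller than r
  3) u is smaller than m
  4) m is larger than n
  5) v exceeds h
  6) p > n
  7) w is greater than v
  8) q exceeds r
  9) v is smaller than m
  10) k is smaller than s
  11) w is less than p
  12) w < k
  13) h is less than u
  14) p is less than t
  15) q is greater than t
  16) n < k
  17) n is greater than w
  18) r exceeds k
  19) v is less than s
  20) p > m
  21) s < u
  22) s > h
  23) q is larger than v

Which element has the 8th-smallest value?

The consecutive relations fix a unique order: h < v < w < n < k < s < u < m < p < t < r < q.
The 8th smallest is m.

m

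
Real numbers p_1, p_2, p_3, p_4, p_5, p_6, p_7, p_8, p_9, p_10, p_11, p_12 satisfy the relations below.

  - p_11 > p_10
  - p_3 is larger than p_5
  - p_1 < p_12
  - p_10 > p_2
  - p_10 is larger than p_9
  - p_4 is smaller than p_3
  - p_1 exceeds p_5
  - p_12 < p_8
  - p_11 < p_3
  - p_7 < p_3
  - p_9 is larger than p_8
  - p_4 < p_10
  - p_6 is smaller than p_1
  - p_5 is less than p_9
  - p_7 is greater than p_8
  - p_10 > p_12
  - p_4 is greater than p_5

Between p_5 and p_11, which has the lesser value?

Following the relations from p_5: p_5 < p_1 < p_12 < p_8 < p_9 < p_10 < p_11.
So p_5 < p_11; p_5 is the smaller of the two.

p_5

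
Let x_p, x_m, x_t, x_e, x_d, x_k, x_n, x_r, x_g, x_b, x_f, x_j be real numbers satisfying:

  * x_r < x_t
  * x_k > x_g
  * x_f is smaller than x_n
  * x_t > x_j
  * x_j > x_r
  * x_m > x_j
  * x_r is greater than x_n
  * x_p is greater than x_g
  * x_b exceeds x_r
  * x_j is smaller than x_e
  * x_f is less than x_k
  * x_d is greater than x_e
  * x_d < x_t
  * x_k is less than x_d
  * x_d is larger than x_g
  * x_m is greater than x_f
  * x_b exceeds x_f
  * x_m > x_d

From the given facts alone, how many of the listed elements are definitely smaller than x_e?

Directly below x_e: x_j.
One step further: x_r (2 so far).
One step further: x_n (3 so far).
One step further: x_f (4 so far).
Nothing else is reachable below x_e; 4 in all.

4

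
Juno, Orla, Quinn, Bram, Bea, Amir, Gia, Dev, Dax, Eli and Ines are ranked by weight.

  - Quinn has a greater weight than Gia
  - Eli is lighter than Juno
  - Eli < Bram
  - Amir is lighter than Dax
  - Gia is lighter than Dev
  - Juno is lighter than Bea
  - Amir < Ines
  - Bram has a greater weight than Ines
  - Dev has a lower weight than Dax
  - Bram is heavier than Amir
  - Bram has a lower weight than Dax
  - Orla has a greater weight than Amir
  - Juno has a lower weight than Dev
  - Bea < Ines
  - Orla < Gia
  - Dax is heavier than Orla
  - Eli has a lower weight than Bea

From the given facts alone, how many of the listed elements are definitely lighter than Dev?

From Dev the given relations immediately reach Juno, Gia.
From those, Eli, Orla — 4 in total.
From those, Amir — 5 in total.
Nothing else is reachable below Dev; 5 in all.

5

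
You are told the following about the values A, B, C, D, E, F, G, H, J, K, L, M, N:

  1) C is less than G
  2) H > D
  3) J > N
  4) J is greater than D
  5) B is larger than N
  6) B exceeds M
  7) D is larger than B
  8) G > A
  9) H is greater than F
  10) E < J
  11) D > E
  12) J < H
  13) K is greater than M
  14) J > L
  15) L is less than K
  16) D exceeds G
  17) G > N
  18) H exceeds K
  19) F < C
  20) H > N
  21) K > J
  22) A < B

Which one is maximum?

H

Chaining downward from H: directly below it, N, F, D, J, K; then M, B, L, G, E; then A, C.
That covers every other element, and nothing is given above H, so H is the maximum.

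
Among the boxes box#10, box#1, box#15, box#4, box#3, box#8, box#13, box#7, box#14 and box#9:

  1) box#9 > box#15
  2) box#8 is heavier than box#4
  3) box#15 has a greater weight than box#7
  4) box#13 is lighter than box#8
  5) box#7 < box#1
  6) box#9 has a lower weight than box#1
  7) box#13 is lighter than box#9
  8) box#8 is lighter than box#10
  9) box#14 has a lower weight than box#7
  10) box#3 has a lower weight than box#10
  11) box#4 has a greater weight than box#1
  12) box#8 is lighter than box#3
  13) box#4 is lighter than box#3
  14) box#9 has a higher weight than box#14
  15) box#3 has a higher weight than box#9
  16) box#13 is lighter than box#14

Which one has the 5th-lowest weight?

box#9

Piecing the relations together gives one ordering: box#13 < box#14 < box#7 < box#15 < box#9 < box#1 < box#4 < box#8 < box#3 < box#10.
Counting 5 from the smallest end gives box#9.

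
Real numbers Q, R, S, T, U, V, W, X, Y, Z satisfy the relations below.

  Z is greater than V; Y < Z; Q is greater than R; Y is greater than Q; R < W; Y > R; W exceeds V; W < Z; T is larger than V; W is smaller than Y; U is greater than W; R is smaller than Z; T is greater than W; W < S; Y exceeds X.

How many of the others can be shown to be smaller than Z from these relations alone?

Directly below Z: V, R, W, Y.
One step further: X, Q (6 so far).
No other element is forced below Z by the given relations, so the count is 6.

6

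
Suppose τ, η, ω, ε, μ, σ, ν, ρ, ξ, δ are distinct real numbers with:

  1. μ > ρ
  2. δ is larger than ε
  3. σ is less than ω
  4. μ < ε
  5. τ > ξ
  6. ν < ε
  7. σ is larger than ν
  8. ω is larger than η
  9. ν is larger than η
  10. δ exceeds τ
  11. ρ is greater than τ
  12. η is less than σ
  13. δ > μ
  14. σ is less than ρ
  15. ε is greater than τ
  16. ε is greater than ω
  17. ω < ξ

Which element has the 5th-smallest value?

Chaining the given pairs: η < ν < σ < ω < ξ < τ < ρ < μ < ε < δ.
The 5th smallest is ξ.

ξ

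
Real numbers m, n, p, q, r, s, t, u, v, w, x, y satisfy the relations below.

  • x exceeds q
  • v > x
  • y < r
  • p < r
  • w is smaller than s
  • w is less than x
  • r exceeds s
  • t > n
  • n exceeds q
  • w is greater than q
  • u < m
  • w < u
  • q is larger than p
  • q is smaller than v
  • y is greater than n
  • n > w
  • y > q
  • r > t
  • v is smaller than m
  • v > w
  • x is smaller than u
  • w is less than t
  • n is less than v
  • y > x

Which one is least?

Chaining upward from p: directly above it, q, r; then w, x, n, v, y; then t, s, u, m.
That covers every other element, and nothing is given below p, so p is the least.

p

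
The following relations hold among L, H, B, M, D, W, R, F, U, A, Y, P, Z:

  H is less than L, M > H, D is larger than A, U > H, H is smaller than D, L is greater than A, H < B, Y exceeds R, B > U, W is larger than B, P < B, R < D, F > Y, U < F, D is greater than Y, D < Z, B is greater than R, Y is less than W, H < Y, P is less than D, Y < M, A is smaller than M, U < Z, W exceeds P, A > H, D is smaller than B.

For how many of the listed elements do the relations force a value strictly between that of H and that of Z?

The relations place H below Z. An element lies strictly between them when it is forced above H and also forced below Z.
Above H: {A, Y, U, D, M, F, B, W, L}. Below Z: {A, R, P, Y, U, D}.
Intersection: {A, Y, U, D} — 4.

4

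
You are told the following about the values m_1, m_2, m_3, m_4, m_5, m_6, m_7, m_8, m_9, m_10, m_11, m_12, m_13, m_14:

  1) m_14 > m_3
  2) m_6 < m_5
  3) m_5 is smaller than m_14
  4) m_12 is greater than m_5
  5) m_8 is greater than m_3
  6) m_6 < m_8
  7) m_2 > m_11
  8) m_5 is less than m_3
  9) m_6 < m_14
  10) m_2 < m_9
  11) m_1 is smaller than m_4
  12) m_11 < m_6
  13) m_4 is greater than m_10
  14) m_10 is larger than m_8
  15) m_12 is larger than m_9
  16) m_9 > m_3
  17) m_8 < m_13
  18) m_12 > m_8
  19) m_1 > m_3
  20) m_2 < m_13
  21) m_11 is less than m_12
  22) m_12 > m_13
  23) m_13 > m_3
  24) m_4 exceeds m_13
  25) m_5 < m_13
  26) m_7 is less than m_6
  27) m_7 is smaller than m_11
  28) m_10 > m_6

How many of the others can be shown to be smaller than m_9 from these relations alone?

6

The elements the relations force below m_9 are m_7, m_11, m_6, m_5, m_3, m_2 — no chain reaches any other.
That is 6.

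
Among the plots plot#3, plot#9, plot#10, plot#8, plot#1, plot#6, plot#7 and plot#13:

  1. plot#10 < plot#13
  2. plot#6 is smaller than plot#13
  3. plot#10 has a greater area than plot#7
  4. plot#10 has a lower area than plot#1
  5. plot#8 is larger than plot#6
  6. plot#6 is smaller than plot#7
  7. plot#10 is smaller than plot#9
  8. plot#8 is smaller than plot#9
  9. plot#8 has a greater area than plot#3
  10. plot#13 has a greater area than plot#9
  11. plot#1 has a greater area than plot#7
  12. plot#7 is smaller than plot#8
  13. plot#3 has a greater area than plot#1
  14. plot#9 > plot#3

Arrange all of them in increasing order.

Nothing is placed below plot#6, so it is least; from there plot#6 < plot#7; plot#7 < plot#10; plot#10 < plot#1; plot#1 < plot#3; plot#3 < plot#8; plot#8 < plot#9; plot#9 < plot#13, each given directly.

plot#6 < plot#7 < plot#10 < plot#1 < plot#3 < plot#8 < plot#9 < plot#13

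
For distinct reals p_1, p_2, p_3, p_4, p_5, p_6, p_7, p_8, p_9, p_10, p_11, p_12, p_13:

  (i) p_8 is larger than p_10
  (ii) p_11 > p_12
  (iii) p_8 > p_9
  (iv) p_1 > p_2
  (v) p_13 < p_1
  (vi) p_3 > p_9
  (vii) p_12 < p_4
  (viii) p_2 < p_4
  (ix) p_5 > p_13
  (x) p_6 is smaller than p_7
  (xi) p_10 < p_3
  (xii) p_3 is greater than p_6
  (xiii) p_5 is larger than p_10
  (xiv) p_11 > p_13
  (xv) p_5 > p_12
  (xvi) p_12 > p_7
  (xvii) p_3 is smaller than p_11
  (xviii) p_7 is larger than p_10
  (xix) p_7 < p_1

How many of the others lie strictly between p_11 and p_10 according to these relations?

3

Chaining upward from p_10 reaches: p_7, p_3, p_8, p_12, p_4, p_5, p_1.
Chaining downward from p_11 reaches: p_9, p_6, p_13, p_7, p_3, p_12.
Strictly between p_10 and p_11 are those in both lists: p_7, p_3, p_12 — 3 elements.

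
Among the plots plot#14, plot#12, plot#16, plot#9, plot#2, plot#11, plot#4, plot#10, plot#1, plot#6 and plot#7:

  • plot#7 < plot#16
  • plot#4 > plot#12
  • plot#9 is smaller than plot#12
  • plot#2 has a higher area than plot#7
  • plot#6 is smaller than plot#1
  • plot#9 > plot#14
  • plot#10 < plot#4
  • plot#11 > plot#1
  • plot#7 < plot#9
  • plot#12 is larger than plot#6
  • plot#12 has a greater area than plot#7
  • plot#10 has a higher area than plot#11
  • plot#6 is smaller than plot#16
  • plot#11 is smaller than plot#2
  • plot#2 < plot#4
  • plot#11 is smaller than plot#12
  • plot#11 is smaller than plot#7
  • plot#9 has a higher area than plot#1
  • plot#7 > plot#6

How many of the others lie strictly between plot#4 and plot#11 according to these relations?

The relations place plot#11 below plot#4. An element lies strictly between them when it is forced above plot#11 and also forced below plot#4.
Above plot#11: {plot#7, plot#2, plot#10, plot#9, plot#16, plot#12}. Below plot#4: {plot#6, plot#1, plot#7, plot#2, plot#14, plot#10, plot#9, plot#12}.
Intersection: {plot#7, plot#2, plot#10, plot#9, plot#12} — 5.

5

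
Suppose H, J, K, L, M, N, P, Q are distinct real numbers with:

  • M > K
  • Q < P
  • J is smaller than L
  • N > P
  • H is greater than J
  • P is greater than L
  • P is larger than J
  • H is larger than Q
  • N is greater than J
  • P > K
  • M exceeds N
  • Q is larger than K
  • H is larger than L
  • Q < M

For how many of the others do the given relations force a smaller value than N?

From N the given relations immediately reach J, P.
From those, K, L, Q — 5 in total.
Nothing else is reachable below N; 5 in all.

5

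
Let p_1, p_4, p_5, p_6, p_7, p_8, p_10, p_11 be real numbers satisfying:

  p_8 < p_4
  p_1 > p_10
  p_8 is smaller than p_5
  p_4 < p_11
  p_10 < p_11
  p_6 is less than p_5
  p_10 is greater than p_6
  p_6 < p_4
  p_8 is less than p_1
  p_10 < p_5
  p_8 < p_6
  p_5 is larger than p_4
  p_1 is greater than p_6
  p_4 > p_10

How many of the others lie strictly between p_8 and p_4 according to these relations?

2

Chaining upward from p_8 reaches: p_6, p_10, p_1, p_5, p_11.
Chaining downward from p_4 reaches: p_6, p_10.
Strictly between p_8 and p_4 are those in both lists: p_6, p_10 — 2 elements.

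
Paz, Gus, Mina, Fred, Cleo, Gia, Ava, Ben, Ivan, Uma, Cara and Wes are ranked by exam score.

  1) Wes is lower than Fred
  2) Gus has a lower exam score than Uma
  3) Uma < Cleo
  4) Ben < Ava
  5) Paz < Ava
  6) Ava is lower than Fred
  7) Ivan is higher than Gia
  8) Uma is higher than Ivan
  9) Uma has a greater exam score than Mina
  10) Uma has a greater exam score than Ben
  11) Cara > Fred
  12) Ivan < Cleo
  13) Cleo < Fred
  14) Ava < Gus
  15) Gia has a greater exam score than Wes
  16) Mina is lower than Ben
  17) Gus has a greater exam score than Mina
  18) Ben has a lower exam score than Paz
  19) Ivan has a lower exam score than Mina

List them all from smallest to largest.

Wes < Gia < Ivan < Mina < Ben < Paz < Ava < Gus < Uma < Cleo < Fred < Cara

Each adjacent pair is fixed by a given relation: Wes < Gia; Gia < Ivan; Ivan < Mina; Mina < Ben; Ben < Paz; Paz < Ava; Ava < Gus; Gus < Uma; Uma < Cleo; Cleo < Fred; Fred < Cara. Chaining them end to end gives the full order.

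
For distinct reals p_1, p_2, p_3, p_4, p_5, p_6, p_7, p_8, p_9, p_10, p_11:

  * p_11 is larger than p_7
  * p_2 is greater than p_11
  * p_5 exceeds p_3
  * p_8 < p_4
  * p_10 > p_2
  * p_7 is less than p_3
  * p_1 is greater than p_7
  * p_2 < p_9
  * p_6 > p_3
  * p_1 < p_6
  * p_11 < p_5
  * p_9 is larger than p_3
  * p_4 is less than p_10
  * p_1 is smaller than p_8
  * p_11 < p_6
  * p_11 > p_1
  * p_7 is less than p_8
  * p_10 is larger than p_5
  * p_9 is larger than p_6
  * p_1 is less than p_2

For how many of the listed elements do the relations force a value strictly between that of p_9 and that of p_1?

3

The relations place p_1 below p_9. An element lies strictly between them when it is forced above p_1 and also forced below p_9.
Above p_1: {p_8, p_11, p_4, p_6, p_2, p_5, p_10}. Below p_9: {p_7, p_11, p_3, p_6, p_2}.
Intersection: {p_11, p_6, p_2} — 3.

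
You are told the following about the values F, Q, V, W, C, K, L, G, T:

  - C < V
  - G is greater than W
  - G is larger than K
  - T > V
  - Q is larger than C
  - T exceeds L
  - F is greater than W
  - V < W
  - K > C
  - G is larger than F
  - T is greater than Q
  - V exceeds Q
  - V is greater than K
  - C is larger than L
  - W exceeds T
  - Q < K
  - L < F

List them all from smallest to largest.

The consecutive links are each given: L < C; C < Q; Q < K; K < V; V < T; T < W; W < F; F < G.

L < C < Q < K < V < T < W < F < G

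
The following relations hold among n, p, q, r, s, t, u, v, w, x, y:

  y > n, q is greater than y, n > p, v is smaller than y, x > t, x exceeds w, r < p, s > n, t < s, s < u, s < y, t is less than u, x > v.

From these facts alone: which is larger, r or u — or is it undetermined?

u

r < p and p < n give r < n.
With n < s: r < p < n < s.
With s < u: r < p < n < s < u.
So u is larger.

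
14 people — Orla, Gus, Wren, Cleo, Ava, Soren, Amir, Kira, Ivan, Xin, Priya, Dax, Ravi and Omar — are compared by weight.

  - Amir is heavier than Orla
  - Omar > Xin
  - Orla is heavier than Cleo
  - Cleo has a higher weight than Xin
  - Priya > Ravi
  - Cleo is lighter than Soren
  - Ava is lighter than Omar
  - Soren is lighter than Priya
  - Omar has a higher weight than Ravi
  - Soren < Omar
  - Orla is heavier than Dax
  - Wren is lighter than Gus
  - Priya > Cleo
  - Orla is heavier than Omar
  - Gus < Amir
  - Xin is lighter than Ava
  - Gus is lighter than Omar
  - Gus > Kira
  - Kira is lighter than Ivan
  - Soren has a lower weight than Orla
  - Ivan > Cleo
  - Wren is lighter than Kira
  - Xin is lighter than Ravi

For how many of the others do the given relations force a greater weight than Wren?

The elements the relations force above Wren are Kira, Gus, Omar, Orla, Ivan, Amir — no chain reaches any other.
That is 6.

6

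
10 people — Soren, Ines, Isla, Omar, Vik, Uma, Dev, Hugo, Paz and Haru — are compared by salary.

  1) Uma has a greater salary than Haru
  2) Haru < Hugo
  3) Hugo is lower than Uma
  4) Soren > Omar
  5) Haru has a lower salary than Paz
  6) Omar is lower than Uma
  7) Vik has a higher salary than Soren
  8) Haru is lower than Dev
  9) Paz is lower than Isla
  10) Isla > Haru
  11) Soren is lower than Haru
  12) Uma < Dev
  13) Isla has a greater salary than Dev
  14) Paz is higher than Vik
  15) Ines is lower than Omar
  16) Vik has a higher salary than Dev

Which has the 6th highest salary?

Hugo

Chaining the given pairs: Ines < Omar < Soren < Haru < Hugo < Uma < Dev < Vik < Paz < Isla.
The 6th largest is Hugo.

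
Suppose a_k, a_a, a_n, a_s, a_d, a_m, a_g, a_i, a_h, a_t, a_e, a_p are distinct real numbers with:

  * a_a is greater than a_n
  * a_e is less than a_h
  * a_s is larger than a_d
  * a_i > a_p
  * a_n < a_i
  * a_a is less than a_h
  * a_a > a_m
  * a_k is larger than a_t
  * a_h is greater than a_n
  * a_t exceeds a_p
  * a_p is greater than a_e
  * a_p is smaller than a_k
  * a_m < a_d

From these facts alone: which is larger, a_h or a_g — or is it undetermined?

Following every chain through a_g: nothing is chained to a_g.
a_h is not reached, and no chain runs the other way from a_h to a_g.
So the given relations leave the order of a_g and a_h undetermined.

undetermined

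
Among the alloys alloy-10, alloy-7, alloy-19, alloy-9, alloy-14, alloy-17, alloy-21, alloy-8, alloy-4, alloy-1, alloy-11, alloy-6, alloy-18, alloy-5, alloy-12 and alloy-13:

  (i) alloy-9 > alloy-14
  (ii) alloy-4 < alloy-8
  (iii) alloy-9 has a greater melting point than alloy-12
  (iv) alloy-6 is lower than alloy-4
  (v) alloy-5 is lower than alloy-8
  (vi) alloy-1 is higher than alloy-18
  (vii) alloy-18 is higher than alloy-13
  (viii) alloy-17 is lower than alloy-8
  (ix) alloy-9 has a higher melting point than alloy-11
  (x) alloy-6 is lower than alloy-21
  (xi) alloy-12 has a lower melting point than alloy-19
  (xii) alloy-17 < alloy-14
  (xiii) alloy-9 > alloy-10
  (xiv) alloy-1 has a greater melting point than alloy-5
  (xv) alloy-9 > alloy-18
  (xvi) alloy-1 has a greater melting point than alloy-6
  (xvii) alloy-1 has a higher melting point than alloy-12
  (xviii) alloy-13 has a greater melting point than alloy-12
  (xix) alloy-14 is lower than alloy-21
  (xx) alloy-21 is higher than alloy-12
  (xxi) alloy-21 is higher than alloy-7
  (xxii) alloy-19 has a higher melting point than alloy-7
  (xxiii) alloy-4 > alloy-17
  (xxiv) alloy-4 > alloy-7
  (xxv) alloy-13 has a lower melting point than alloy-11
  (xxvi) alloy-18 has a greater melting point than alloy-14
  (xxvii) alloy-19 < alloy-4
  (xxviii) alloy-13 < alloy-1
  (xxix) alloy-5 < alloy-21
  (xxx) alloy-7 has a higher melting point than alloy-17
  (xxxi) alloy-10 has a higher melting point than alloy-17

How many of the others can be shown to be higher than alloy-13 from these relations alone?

Directly above alloy-13: alloy-11, alloy-18, alloy-1.
One step further: alloy-9 (4 so far).
Nothing else is reachable above alloy-13; 4 in all.

4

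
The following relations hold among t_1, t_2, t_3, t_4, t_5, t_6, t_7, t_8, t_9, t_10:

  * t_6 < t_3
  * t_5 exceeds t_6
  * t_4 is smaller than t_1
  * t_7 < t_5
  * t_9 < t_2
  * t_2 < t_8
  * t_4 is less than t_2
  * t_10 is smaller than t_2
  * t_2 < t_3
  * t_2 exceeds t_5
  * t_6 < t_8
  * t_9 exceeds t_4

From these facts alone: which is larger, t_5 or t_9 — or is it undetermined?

Following every chain through t_9: above t_9 we get t_2, t_8, t_3; below t_9 we get t_4.
t_5 is not reached, and no chain runs the other way from t_5 to t_9.
So the given relations leave the order of t_9 and t_5 undetermined.

undetermined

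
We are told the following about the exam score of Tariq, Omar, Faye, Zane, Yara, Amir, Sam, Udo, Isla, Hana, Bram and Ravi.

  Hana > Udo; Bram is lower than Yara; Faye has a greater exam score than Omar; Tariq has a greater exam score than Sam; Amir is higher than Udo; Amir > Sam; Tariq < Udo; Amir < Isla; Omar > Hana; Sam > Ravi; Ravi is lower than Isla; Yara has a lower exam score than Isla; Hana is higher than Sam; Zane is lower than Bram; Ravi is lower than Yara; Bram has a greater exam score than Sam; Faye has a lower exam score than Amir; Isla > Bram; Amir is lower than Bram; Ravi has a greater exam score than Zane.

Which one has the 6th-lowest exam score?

Hana

Piecing the relations together gives one ordering: Zane < Ravi < Sam < Tariq < Udo < Hana < Omar < Faye < Amir < Bram < Yara < Isla.
Counting 6 from the smallest end gives Hana.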